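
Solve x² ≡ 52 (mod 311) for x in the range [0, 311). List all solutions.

36, 275

Since 311 ≡ 3 (mod 4), a square root of 52 is 52^((311+1)/4) = 52^78 mod 311.
Repeated squaring: 52^2≡216, 52^4≡6, 52^8≡36, 52^16≡52, 52^32≡216, 52^64≡6 (mod 311).
52^78 = 52^(64+8+4+2) ≡ 36 (mod 311).
Check: 36² = 1296 ≡ 52 (mod 311). The two roots are 36 and 275.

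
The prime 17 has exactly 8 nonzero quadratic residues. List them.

1 2 4 8 9 13 15 16

Square k = 1,…,8 (k and 17−k give the same square):
1²=1, 2²=4, 3²=9, 4²=16, 5²≡8, 6²≡2, 7²≡15, 8²≡13 (mod 17).
So the quadratic residues mod 17 are {1, 2, 4, 8, 9, 13, 15, 16}.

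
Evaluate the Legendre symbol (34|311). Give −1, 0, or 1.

-1

Euler's criterion: (34/311) ≡ 34^155 (mod 311).
34^2 ≡ 223 (mod 311)
34^4 ≡ 280 (mod 311)
34^8 ≡ 28 (mod 311)
34^16 ≡ 162 (mod 311)
34^32 ≡ 120 (mod 311)
34^64 ≡ 94 (mod 311)
34^128 ≡ 128 (mod 311)
34^155 = 34^(128+16+8+2+1) ≡ 310 (mod 311).
Result is 310 ≡ −1, so (34/311) = −1.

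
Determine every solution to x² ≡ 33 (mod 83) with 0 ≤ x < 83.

Since 83 ≡ 3 (mod 4), a square root of 33 is 33^((83+1)/4) = 33^21 mod 83.
Repeated squaring: 33^2≡10, 33^4≡17, 33^8≡40, 33^16≡23 (mod 83).
33^21 = 33^(16+4+1) ≡ 38 (mod 83).
Check: 38² = 1444 ≡ 33 (mod 83). The two roots are 38 and 45.

38, 45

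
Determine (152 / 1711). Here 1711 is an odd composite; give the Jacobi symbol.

-1

Pull out 2^3: since 1711 ≡ 7 (mod 8), (2/1711) = +1, so (2/1711)^3 = +1.
Reciprocity: 19 ≡ 3 and 1711 ≡ 3 (mod 4), so (19/1711) = −(1711/19).
Reduce top mod 19: now compute (1/19).
Reached (1/19) = 1. Collecting the sign flips along the way, the symbol is -1.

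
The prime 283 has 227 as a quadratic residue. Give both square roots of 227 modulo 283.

129, 154

Since 283 ≡ 3 (mod 4), a square root of 227 is 227^((283+1)/4) = 227^71 mod 283.
Repeated squaring: 227^2≡23, 227^4≡246, 227^8≡237, 227^16≡135, 227^32≡113, 227^64≡34 (mod 283).
227^71 = 227^(64+4+2+1) ≡ 129 (mod 283).
Check: 129² = 16641 ≡ 227 (mod 283). The two roots are 129 and 154.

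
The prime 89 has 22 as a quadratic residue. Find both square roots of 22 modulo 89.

89 ≡ 1 (mod 4), so we find a root by search.
Trying successive values, 17² = 289 ≡ 22 (mod 89). The other root is 89 − 17 = 72.

17, 72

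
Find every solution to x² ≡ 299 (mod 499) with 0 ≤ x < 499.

171, 328

Since 499 ≡ 3 (mod 4), a square root of 299 is 299^((499+1)/4) = 299^125 mod 499.
Repeated squaring: 299^2≡80, 299^4≡412, 299^8≡84, 299^16≡70, 299^32≡409, 299^64≡116 (mod 499).
299^125 = 299^(64+32+16+8+4+1) ≡ 328 (mod 499).
Check: 328² = 107584 ≡ 299 (mod 499). The two roots are 171 and 328.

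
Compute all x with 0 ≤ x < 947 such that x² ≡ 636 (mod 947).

Since 947 ≡ 3 (mod 4), a square root of 636 is 636^((947+1)/4) = 636^237 mod 947.
Repeated squaring: 636^2≡127, 636^4≡30, 636^8≡900, 636^16≡315, 636^32≡737, 636^64≡538, 636^128≡609 (mod 947).
636^237 = 636^(128+64+32+8+4+1) ≡ 301 (mod 947).
Check: 301² = 90601 ≡ 636 (mod 947). The two roots are 301 and 646.

301, 646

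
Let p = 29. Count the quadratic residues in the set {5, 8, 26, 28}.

2

(5/29) = +1 → QR.
(8/29) = -1 → non-residue.
(26/29) = -1 → non-residue.
(28/29) = +1 → QR.
Total quadratic residues among the 4: 2.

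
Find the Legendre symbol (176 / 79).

First reduce: 176 ≡ 18 (mod 79).
Pull out 2: since 79 ≡ 7 (mod 8), (2/79) = +1.
Reciprocity: 9 ≡ 1 and 79 ≡ 3 (mod 4), so (9/79) = +(79/9).
Reduce top mod 9: now compute (7/9).
Reciprocity: 7 ≡ 3 and 9 ≡ 1 (mod 4), so (7/9) = +(9/7).
Reduce top mod 7: now compute (2/7).
Pull out 2: since 7 ≡ 7 (mod 8), (2/7) = +1.
Reached (1/7) = 1. Collecting the sign flips along the way, the symbol is +1.

1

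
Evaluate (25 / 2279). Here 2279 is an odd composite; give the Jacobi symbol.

1

Reciprocity: 25 ≡ 1 and 2279 ≡ 3 (mod 4), so (25/2279) = +(2279/25).
Reduce top mod 25: now compute (4/25).
Pull out 2^2: since 25 ≡ 1 (mod 8), (2/25) = +1, so (2/25)^2 = +1.
Reached (1/25) = 1. Collecting the sign flips along the way, the symbol is +1.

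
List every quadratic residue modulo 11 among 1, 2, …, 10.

1, 3, 4, 5, 9

Square k = 1,…,5 (k and 11−k give the same square):
1²=1, 2²=4, 3²=9, 4²≡5, 5²≡3 (mod 11).
So the quadratic residues mod 11 are {1, 3, 4, 5, 9}.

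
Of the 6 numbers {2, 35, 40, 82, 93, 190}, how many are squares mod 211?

(2/211) = -1 → non-residue.
(35/211) = -1 → non-residue.
(40/211) = -1 → non-residue.
(82/211) = +1 → QR.
(93/211) = +1 → QR.
(190/211) = -1 → non-residue.
Total quadratic residues among the 6: 2.

2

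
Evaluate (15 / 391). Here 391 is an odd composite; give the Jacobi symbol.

-1

Reciprocity: 15 ≡ 3 and 391 ≡ 3 (mod 4), so (15/391) = −(391/15).
Reduce top mod 15: now compute (1/15).
Reached (1/15) = 1. Collecting the sign flips along the way, the symbol is -1.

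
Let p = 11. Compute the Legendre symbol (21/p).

First reduce: 21 ≡ 10 (mod 11).
Pull out 2: since 11 ≡ 3 (mod 8), (2/11) = -1.
Reciprocity: 5 ≡ 1 and 11 ≡ 3 (mod 4), so (5/11) = +(11/5).
Reduce top mod 5: now compute (1/5).
Reached (1/5) = 1. Collecting the sign flips along the way, the symbol is -1.

-1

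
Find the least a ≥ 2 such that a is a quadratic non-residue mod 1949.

2

(2/1949) = −1, so 2 is the smallest positive non-residue mod 1949.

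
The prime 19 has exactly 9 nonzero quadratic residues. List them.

1, 4, 5, 6, 7, 9, 11, 16, 17

Square k = 1,…,9 (k and 19−k give the same square):
1²=1, 2²=4, 3²=9, 4²=16, 5²≡6, 6²≡17, 7²≡11, 8²≡7, 9²≡5 (mod 19).
So the quadratic residues mod 19 are {1, 4, 5, 6, 7, 9, 11, 16, 17}.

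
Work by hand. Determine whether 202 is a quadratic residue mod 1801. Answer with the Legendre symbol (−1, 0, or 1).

Pull out 2: since 1801 ≡ 1 (mod 8), (2/1801) = +1.
Reciprocity: 101 ≡ 1 and 1801 ≡ 1 (mod 4), so (101/1801) = +(1801/101).
Reduce top mod 101: now compute (84/101).
Pull out 2^2: since 101 ≡ 5 (mod 8), (2/101) = -1, so (2/101)^2 = +1.
Reciprocity: 21 ≡ 1 and 101 ≡ 1 (mod 4), so (21/101) = +(101/21).
Reduce top mod 21: now compute (17/21).
Reciprocity: 17 ≡ 1 and 21 ≡ 1 (mod 4), so (17/21) = +(21/17).
Reduce top mod 17: now compute (4/17).
Pull out 2^2: since 17 ≡ 1 (mod 8), (2/17) = +1, so (2/17)^2 = +1.
Reached (1/17) = 1. Collecting the sign flips along the way, the symbol is +1.

1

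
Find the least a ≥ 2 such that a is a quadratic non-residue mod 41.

(2/41) = +1, so 2 is a residue.
(3/41) = −1, so 3 is the smallest positive non-residue mod 41.

3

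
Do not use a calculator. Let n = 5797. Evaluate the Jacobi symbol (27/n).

Reciprocity: 27 ≡ 3 and 5797 ≡ 1 (mod 4), so (27/5797) = +(5797/27).
Reduce top mod 27: now compute (19/27).
Reciprocity: 19 ≡ 3 and 27 ≡ 3 (mod 4), so (19/27) = −(27/19).
Reduce top mod 19: now compute (8/19).
Pull out 2^3: since 19 ≡ 3 (mod 8), (2/19) = -1, so (2/19)^3 = -1.
Reached (1/19) = 1. Collecting the sign flips along the way, the symbol is +1.

1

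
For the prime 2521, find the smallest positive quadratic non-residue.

(2/2521) = +1, so 2 is a residue.
(3/2521) = +1, so 3 is a residue.
(4/2521) = +1, so 4 is a residue.
(5/2521) = +1, so 5 is a residue.
(6/2521) = +1, so 6 is a residue.
(7/2521) = +1, so 7 is a residue.
(8/2521) = +1, so 8 is a residue.
(9/2521) = +1, so 9 is a residue.
(10/2521) = +1, so 10 is a residue.
(11/2521) = −1, so 11 is the smallest positive non-residue mod 2521.

11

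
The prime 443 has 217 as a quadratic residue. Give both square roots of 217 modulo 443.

190, 253

Since 443 ≡ 3 (mod 4), a square root of 217 is 217^((443+1)/4) = 217^111 mod 443.
Repeated squaring: 217^2≡131, 217^4≡327, 217^8≡166, 217^16≡90, 217^32≡126, 217^64≡371 (mod 443).
217^111 = 217^(64+32+8+4+2+1) ≡ 253 (mod 443).
Check: 253² = 64009 ≡ 217 (mod 443). The two roots are 190 and 253.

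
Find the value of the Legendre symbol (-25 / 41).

First reduce: -25 ≡ 16 (mod 41).
Pull out 2^4: since 41 ≡ 1 (mod 8), (2/41) = +1, so (2/41)^4 = +1.
Reached (1/41) = 1. Collecting the sign flips along the way, the symbol is +1.

1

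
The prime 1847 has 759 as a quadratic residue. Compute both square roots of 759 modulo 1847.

Since 1847 ≡ 3 (mod 4), a square root of 759 is 759^((1847+1)/4) = 759^462 mod 1847.
Repeated squaring: 759^2≡1664, 759^4≡243, 759^8≡1792, 759^16≡1178, 759^32≡587, 759^64≡1027, 759^128≡92, 759^256≡1076 (mod 1847).
759^462 = 759^(256+128+64+8+4+2) ≡ 237 (mod 1847).
Check: 237² = 56169 ≡ 759 (mod 1847). The two roots are 237 and 1610.

237, 1610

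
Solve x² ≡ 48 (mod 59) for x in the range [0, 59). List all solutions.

Since 59 ≡ 3 (mod 4), a square root of 48 is 48^((59+1)/4) = 48^15 mod 59.
Repeated squaring: 48^2≡3, 48^4≡9, 48^8≡22 (mod 59).
48^15 = 48^(8+4+2+1) ≡ 15 (mod 59).
Check: 15² = 225 ≡ 48 (mod 59). The two roots are 15 and 44.

15, 44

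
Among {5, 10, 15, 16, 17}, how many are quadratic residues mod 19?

(5/19) = +1 → QR.
(10/19) = -1 → non-residue.
(15/19) = -1 → non-residue.
(16/19) = +1 → QR.
(17/19) = +1 → QR.
Total quadratic residues among the 5: 3.

3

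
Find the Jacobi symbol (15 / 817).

Reciprocity: 15 ≡ 3 and 817 ≡ 1 (mod 4), so (15/817) = +(817/15).
Reduce top mod 15: now compute (7/15).
Reciprocity: 7 ≡ 3 and 15 ≡ 3 (mod 4), so (7/15) = −(15/7).
Reduce top mod 7: now compute (1/7).
Reached (1/7) = 1. Collecting the sign flips along the way, the symbol is -1.

-1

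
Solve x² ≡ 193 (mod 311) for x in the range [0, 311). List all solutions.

Since 311 ≡ 3 (mod 4), a square root of 193 is 193^((311+1)/4) = 193^78 mod 311.
Repeated squaring: 193^2≡240, 193^4≡65, 193^8≡182, 193^16≡158, 193^32≡84, 193^64≡214 (mod 311).
193^78 = 193^(64+8+4+2) ≡ 229 (mod 311).
Check: 229² = 52441 ≡ 193 (mod 311). The two roots are 82 and 229.

82, 229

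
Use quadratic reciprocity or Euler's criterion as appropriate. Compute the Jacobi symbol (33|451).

0

Reciprocity: 33 ≡ 1 and 451 ≡ 3 (mod 4), so (33/451) = +(451/33).
Reduce top mod 33: now compute (22/33).
Pull out 2: since 33 ≡ 1 (mod 8), (2/33) = +1.
Reciprocity: 11 ≡ 3 and 33 ≡ 1 (mod 4), so (11/33) = +(33/11).
Reduce top mod 11: now compute (0/11).
Top reduces to 0: gcd > 1, so the symbol is 0.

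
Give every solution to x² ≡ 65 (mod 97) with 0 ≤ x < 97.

97 ≡ 1 (mod 4), so we find a root by search.
Trying successive values, 29² = 841 ≡ 65 (mod 97). The other root is 97 − 29 = 68.

29, 68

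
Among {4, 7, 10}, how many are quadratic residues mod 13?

(4/13) = +1 → QR.
(7/13) = -1 → non-residue.
(10/13) = +1 → QR.
Total quadratic residues among the 3: 2.

2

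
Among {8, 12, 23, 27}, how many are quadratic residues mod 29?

1

(8/29) = -1 → non-residue.
(12/29) = -1 → non-residue.
(23/29) = +1 → QR.
(27/29) = -1 → non-residue.
Total quadratic residues among the 4: 1.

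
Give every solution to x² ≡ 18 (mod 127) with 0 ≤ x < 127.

48, 79

Since 127 ≡ 3 (mod 4), a square root of 18 is 18^((127+1)/4) = 18^32 mod 127.
Repeated squaring: 18^2≡70, 18^4≡74, 18^8≡15, 18^16≡98, 18^32≡79 (mod 127).
18^32 = 18^(32) ≡ 79 (mod 127).
Check: 79² = 6241 ≡ 18 (mod 127). The two roots are 48 and 79.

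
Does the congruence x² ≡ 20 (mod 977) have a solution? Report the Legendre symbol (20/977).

-1

Pull out 2^2: since 977 ≡ 1 (mod 8), (2/977) = +1, so (2/977)^2 = +1.
Reciprocity: 5 ≡ 1 and 977 ≡ 1 (mod 4), so (5/977) = +(977/5).
Reduce top mod 5: now compute (2/5).
Pull out 2: since 5 ≡ 5 (mod 8), (2/5) = -1.
Reached (1/5) = 1. Collecting the sign flips along the way, the symbol is -1.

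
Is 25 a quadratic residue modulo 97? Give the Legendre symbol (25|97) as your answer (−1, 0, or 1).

Reciprocity: 25 ≡ 1 and 97 ≡ 1 (mod 4), so (25/97) = +(97/25).
Reduce top mod 25: now compute (22/25).
Pull out 2: since 25 ≡ 1 (mod 8), (2/25) = +1.
Reciprocity: 11 ≡ 3 and 25 ≡ 1 (mod 4), so (11/25) = +(25/11).
Reduce top mod 11: now compute (3/11).
Reciprocity: 3 ≡ 3 and 11 ≡ 3 (mod 4), so (3/11) = −(11/3).
Reduce top mod 3: now compute (2/3).
Pull out 2: since 3 ≡ 3 (mod 8), (2/3) = -1.
Reached (1/3) = 1. Collecting the sign flips along the way, the symbol is +1.

1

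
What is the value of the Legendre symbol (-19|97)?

First reduce: -19 ≡ 78 (mod 97).
Pull out 2: since 97 ≡ 1 (mod 8), (2/97) = +1.
Reciprocity: 39 ≡ 3 and 97 ≡ 1 (mod 4), so (39/97) = +(97/39).
Reduce top mod 39: now compute (19/39).
Reciprocity: 19 ≡ 3 and 39 ≡ 3 (mod 4), so (19/39) = −(39/19).
Reduce top mod 19: now compute (1/19).
Reached (1/19) = 1. Collecting the sign flips along the way, the symbol is -1.

-1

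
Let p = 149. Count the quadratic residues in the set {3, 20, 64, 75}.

(3/149) = -1 → non-residue.
(20/149) = +1 → QR.
(64/149) = +1 → QR.
(75/149) = -1 → non-residue.
Total quadratic residues among the 4: 2.

2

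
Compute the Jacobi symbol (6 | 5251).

1

Pull out 2: since 5251 ≡ 3 (mod 8), (2/5251) = -1.
Reciprocity: 3 ≡ 3 and 5251 ≡ 3 (mod 4), so (3/5251) = −(5251/3).
Reduce top mod 3: now compute (1/3).
Reached (1/3) = 1. Collecting the sign flips along the way, the symbol is +1.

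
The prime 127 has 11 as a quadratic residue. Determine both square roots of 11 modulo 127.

Since 127 ≡ 3 (mod 4), a square root of 11 is 11^((127+1)/4) = 11^32 mod 127.
Repeated squaring: 11^2≡121, 11^4≡36, 11^8≡26, 11^16≡41, 11^32≡30 (mod 127).
11^32 = 11^(32) ≡ 30 (mod 127).
Check: 30² = 900 ≡ 11 (mod 127). The two roots are 30 and 97.

30, 97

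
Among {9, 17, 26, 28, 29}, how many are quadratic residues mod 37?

(9/37) = +1 → QR.
(17/37) = -1 → non-residue.
(26/37) = +1 → QR.
(28/37) = +1 → QR.
(29/37) = -1 → non-residue.
Total quadratic residues among the 5: 3.

3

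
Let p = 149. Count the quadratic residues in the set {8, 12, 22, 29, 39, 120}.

(8/149) = -1 → non-residue.
(12/149) = -1 → non-residue.
(22/149) = +1 → QR.
(29/149) = +1 → QR.
(39/149) = +1 → QR.
(120/149) = +1 → QR.
Total quadratic residues among the 6: 4.

4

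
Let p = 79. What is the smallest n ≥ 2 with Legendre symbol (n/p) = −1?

3

(2/79) = +1, so 2 is a residue.
(3/79) = −1, so 3 is the smallest positive non-residue mod 79.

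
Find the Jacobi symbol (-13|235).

-1

First reduce: -13 ≡ 222 (mod 235).
Pull out 2: since 235 ≡ 3 (mod 8), (2/235) = -1.
Reciprocity: 111 ≡ 3 and 235 ≡ 3 (mod 4), so (111/235) = −(235/111).
Reduce top mod 111: now compute (13/111).
Reciprocity: 13 ≡ 1 and 111 ≡ 3 (mod 4), so (13/111) = +(111/13).
Reduce top mod 13: now compute (7/13).
Reciprocity: 7 ≡ 3 and 13 ≡ 1 (mod 4), so (7/13) = +(13/7).
Reduce top mod 7: now compute (6/7).
Pull out 2: since 7 ≡ 7 (mod 8), (2/7) = +1.
Reciprocity: 3 ≡ 3 and 7 ≡ 3 (mod 4), so (3/7) = −(7/3).
Reduce top mod 3: now compute (1/3).
Reached (1/3) = 1. Collecting the sign flips along the way, the symbol is -1.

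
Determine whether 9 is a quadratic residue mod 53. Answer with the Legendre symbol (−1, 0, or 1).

1

Euler's criterion: (9/53) ≡ 9^26 (mod 53).
9^2 ≡ 28 (mod 53)
9^4 ≡ 42 (mod 53)
9^8 ≡ 15 (mod 53)
9^16 ≡ 13 (mod 53)
9^26 = 9^(16+8+2) ≡ 1 (mod 53).
Result is 1, so (9/53) = 1.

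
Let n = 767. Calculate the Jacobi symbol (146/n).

Pull out 2: since 767 ≡ 7 (mod 8), (2/767) = +1.
Reciprocity: 73 ≡ 1 and 767 ≡ 3 (mod 4), so (73/767) = +(767/73).
Reduce top mod 73: now compute (37/73).
Reciprocity: 37 ≡ 1 and 73 ≡ 1 (mod 4), so (37/73) = +(73/37).
Reduce top mod 37: now compute (36/37).
Pull out 2^2: since 37 ≡ 5 (mod 8), (2/37) = -1, so (2/37)^2 = +1.
Reciprocity: 9 ≡ 1 and 37 ≡ 1 (mod 4), so (9/37) = +(37/9).
Reduce top mod 9: now compute (1/9).
Reached (1/9) = 1. Collecting the sign flips along the way, the symbol is +1.

1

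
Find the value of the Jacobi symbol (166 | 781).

Pull out 2: since 781 ≡ 5 (mod 8), (2/781) = -1.
Reciprocity: 83 ≡ 3 and 781 ≡ 1 (mod 4), so (83/781) = +(781/83).
Reduce top mod 83: now compute (34/83).
Pull out 2: since 83 ≡ 3 (mod 8), (2/83) = -1.
Reciprocity: 17 ≡ 1 and 83 ≡ 3 (mod 4), so (17/83) = +(83/17).
Reduce top mod 17: now compute (15/17).
Reciprocity: 15 ≡ 3 and 17 ≡ 1 (mod 4), so (15/17) = +(17/15).
Reduce top mod 15: now compute (2/15).
Pull out 2: since 15 ≡ 7 (mod 8), (2/15) = +1.
Reached (1/15) = 1. Collecting the sign flips along the way, the symbol is +1.

1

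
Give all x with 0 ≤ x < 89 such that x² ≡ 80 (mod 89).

89 ≡ 1 (mod 4), so we find a root by search.
Trying successive values, 13² = 169 ≡ 80 (mod 89). The other root is 89 − 13 = 76.

13, 76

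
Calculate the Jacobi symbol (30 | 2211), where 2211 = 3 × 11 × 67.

Pull out 2: since 2211 ≡ 3 (mod 8), (2/2211) = -1.
Reciprocity: 15 ≡ 3 and 2211 ≡ 3 (mod 4), so (15/2211) = −(2211/15).
Reduce top mod 15: now compute (6/15).
Pull out 2: since 15 ≡ 7 (mod 8), (2/15) = +1.
Reciprocity: 3 ≡ 3 and 15 ≡ 3 (mod 4), so (3/15) = −(15/3).
Reduce top mod 3: now compute (0/3).
Top reduces to 0: gcd > 1, so the symbol is 0.

0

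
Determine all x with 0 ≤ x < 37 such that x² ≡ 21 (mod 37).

13, 24

37 ≡ 1 (mod 4), so we find a root by search.
Trying successive values, 13² = 169 ≡ 21 (mod 37). The other root is 37 − 13 = 24.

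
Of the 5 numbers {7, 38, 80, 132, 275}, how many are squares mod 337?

(7/337) = +1 → QR.
(38/337) = -1 → non-residue.
(80/337) = -1 → non-residue.
(132/337) = -1 → non-residue.
(275/337) = -1 → non-residue.
Total quadratic residues among the 5: 1.

1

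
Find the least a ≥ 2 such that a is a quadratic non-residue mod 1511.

(2/1511) = +1, so 2 is a residue.
(3/1511) = +1, so 3 is a residue.
(4/1511) = +1, so 4 is a residue.
(5/1511) = +1, so 5 is a residue.
(6/1511) = +1, so 6 is a residue.
(7/1511) = +1, so 7 is a residue.
(8/1511) = +1, so 8 is a residue.
(9/1511) = +1, so 9 is a residue.
(10/1511) = +1, so 10 is a residue.
(11/1511) = −1, so 11 is the smallest positive non-residue mod 1511.

11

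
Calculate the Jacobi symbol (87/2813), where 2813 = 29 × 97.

Reciprocity: 87 ≡ 3 and 2813 ≡ 1 (mod 4), so (87/2813) = +(2813/87).
Reduce top mod 87: now compute (29/87).
Reciprocity: 29 ≡ 1 and 87 ≡ 3 (mod 4), so (29/87) = +(87/29).
Reduce top mod 29: now compute (0/29).
Top reduces to 0: gcd > 1, so the symbol is 0.

0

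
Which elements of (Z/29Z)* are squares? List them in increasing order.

1 4 5 6 7 9 13 16 20 22 23 24 25 28

Square k = 1,…,14 (k and 29−k give the same square):
1²=1, 2²=4, 3²=9, 4²=16, 5²=25, 6²≡7, 7²≡20, 8²≡6, 9²≡23, 10²≡13, 11²≡5, 12²≡28, 13²≡24, 14²≡22 (mod 29).
So the quadratic residues mod 29 are {1, 4, 5, 6, 7, 9, 13, 16, 20, 22, 23, 24, 25, 28}.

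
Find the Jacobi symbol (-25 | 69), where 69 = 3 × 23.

First reduce: -25 ≡ 44 (mod 69).
Pull out 2^2: since 69 ≡ 5 (mod 8), (2/69) = -1, so (2/69)^2 = +1.
Reciprocity: 11 ≡ 3 and 69 ≡ 1 (mod 4), so (11/69) = +(69/11).
Reduce top mod 11: now compute (3/11).
Reciprocity: 3 ≡ 3 and 11 ≡ 3 (mod 4), so (3/11) = −(11/3).
Reduce top mod 3: now compute (2/3).
Pull out 2: since 3 ≡ 3 (mod 8), (2/3) = -1.
Reached (1/3) = 1. Collecting the sign flips along the way, the symbol is +1.

1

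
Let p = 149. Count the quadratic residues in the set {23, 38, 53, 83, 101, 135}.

(23/149) = -1 → non-residue.
(38/149) = -1 → non-residue.
(53/149) = +1 → QR.
(83/149) = -1 → non-residue.
(101/149) = -1 → non-residue.
(135/149) = -1 → non-residue.
Total quadratic residues among the 6: 1.

1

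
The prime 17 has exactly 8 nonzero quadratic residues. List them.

Square k = 1,…,8 (k and 17−k give the same square):
1²=1, 2²=4, 3²=9, 4²=16, 5²≡8, 6²≡2, 7²≡15, 8²≡13 (mod 17).
So the quadratic residues mod 17 are {1, 2, 4, 8, 9, 13, 15, 16}.

1, 2, 4, 8, 9, 13, 15, 16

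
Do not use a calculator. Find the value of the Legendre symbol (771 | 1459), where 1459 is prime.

Reciprocity: 771 ≡ 3 and 1459 ≡ 3 (mod 4), so (771/1459) = −(1459/771).
Reduce top mod 771: now compute (688/771).
Pull out 2^4: since 771 ≡ 3 (mod 8), (2/771) = -1, so (2/771)^4 = +1.
Reciprocity: 43 ≡ 3 and 771 ≡ 3 (mod 4), so (43/771) = −(771/43).
Reduce top mod 43: now compute (40/43).
Pull out 2^3: since 43 ≡ 3 (mod 8), (2/43) = -1, so (2/43)^3 = -1.
Reciprocity: 5 ≡ 1 and 43 ≡ 3 (mod 4), so (5/43) = +(43/5).
Reduce top mod 5: now compute (3/5).
Reciprocity: 3 ≡ 3 and 5 ≡ 1 (mod 4), so (3/5) = +(5/3).
Reduce top mod 3: now compute (2/3).
Pull out 2: since 3 ≡ 3 (mod 8), (2/3) = -1.
Reached (1/3) = 1. Collecting the sign flips along the way, the symbol is +1.

1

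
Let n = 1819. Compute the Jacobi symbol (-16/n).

-1

First reduce: -16 ≡ 1803 (mod 1819).
Reciprocity: 1803 ≡ 3 and 1819 ≡ 3 (mod 4), so (1803/1819) = −(1819/1803).
Reduce top mod 1803: now compute (16/1803).
Pull out 2^4: since 1803 ≡ 3 (mod 8), (2/1803) = -1, so (2/1803)^4 = +1.
Reached (1/1803) = 1. Collecting the sign flips along the way, the symbol is -1.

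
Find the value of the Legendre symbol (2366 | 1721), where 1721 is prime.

-1

First reduce: 2366 ≡ 645 (mod 1721).
Reciprocity: 645 ≡ 1 and 1721 ≡ 1 (mod 4), so (645/1721) = +(1721/645).
Reduce top mod 645: now compute (431/645).
Reciprocity: 431 ≡ 3 and 645 ≡ 1 (mod 4), so (431/645) = +(645/431).
Reduce top mod 431: now compute (214/431).
Pull out 2: since 431 ≡ 7 (mod 8), (2/431) = +1.
Reciprocity: 107 ≡ 3 and 431 ≡ 3 (mod 4), so (107/431) = −(431/107).
Reduce top mod 107: now compute (3/107).
Reciprocity: 3 ≡ 3 and 107 ≡ 3 (mod 4), so (3/107) = −(107/3).
Reduce top mod 3: now compute (2/3).
Pull out 2: since 3 ≡ 3 (mod 8), (2/3) = -1.
Reached (1/3) = 1. Collecting the sign flips along the way, the symbol is -1.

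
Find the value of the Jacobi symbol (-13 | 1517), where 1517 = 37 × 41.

First reduce: -13 ≡ 1504 (mod 1517).
Pull out 2^5: since 1517 ≡ 5 (mod 8), (2/1517) = -1, so (2/1517)^5 = -1.
Reciprocity: 47 ≡ 3 and 1517 ≡ 1 (mod 4), so (47/1517) = +(1517/47).
Reduce top mod 47: now compute (13/47).
Reciprocity: 13 ≡ 1 and 47 ≡ 3 (mod 4), so (13/47) = +(47/13).
Reduce top mod 13: now compute (8/13).
Pull out 2^3: since 13 ≡ 5 (mod 8), (2/13) = -1, so (2/13)^3 = -1.
Reached (1/13) = 1. Collecting the sign flips along the way, the symbol is +1.

1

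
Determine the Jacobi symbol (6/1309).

-1

Pull out 2: since 1309 ≡ 5 (mod 8), (2/1309) = -1.
Reciprocity: 3 ≡ 3 and 1309 ≡ 1 (mod 4), so (3/1309) = +(1309/3).
Reduce top mod 3: now compute (1/3).
Reached (1/3) = 1. Collecting the sign flips along the way, the symbol is -1.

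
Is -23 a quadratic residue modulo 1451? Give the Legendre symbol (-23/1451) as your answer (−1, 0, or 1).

First reduce: -23 ≡ 1428 (mod 1451).
Pull out 2^2: since 1451 ≡ 3 (mod 8), (2/1451) = -1, so (2/1451)^2 = +1.
Reciprocity: 357 ≡ 1 and 1451 ≡ 3 (mod 4), so (357/1451) = +(1451/357).
Reduce top mod 357: now compute (23/357).
Reciprocity: 23 ≡ 3 and 357 ≡ 1 (mod 4), so (23/357) = +(357/23).
Reduce top mod 23: now compute (12/23).
Pull out 2^2: since 23 ≡ 7 (mod 8), (2/23) = +1, so (2/23)^2 = +1.
Reciprocity: 3 ≡ 3 and 23 ≡ 3 (mod 4), so (3/23) = −(23/3).
Reduce top mod 3: now compute (2/3).
Pull out 2: since 3 ≡ 3 (mod 8), (2/3) = -1.
Reached (1/3) = 1. Collecting the sign flips along the way, the symbol is +1.

1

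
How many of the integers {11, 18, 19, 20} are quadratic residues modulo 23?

(11/23) = -1 → non-residue.
(18/23) = +1 → QR.
(19/23) = -1 → non-residue.
(20/23) = -1 → non-residue.
Total quadratic residues among the 4: 1.

1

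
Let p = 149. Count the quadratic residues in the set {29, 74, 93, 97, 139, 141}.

(29/149) = +1 → QR.
(74/149) = -1 → non-residue.
(93/149) = -1 → non-residue.
(97/149) = -1 → non-residue.
(139/149) = -1 → non-residue.
(141/149) = -1 → non-residue.
Total quadratic residues among the 6: 1.

1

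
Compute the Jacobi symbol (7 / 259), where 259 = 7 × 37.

0

Reciprocity: 7 ≡ 3 and 259 ≡ 3 (mod 4), so (7/259) = −(259/7).
Reduce top mod 7: now compute (0/7).
Top reduces to 0: gcd > 1, so the symbol is 0.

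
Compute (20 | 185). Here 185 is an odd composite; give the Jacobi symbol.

Pull out 2^2: since 185 ≡ 1 (mod 8), (2/185) = +1, so (2/185)^2 = +1.
Reciprocity: 5 ≡ 1 and 185 ≡ 1 (mod 4), so (5/185) = +(185/5).
Reduce top mod 5: now compute (0/5).
Top reduces to 0: gcd > 1, so the symbol is 0.

0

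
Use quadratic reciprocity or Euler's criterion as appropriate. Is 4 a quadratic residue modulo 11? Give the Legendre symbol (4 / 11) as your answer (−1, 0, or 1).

Pull out 2^2: since 11 ≡ 3 (mod 8), (2/11) = -1, so (2/11)^2 = +1.
Reached (1/11) = 1. Collecting the sign flips along the way, the symbol is +1.

1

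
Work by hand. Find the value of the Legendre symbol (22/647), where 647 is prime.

Euler's criterion: (22/647) ≡ 22^323 (mod 647).
22^2 ≡ 484 (mod 647)
22^4 ≡ 42 (mod 647)
22^8 ≡ 470 (mod 647)
22^16 ≡ 273 (mod 647)
22^32 ≡ 124 (mod 647)
22^64 ≡ 495 (mod 647)
22^128 ≡ 459 (mod 647)
22^256 ≡ 406 (mod 647)
22^323 = 22^(256+64+2+1) ≡ 646 (mod 647).
Result is 646 ≡ −1, so (22/647) = −1.

-1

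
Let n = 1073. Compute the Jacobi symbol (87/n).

Reciprocity: 87 ≡ 3 and 1073 ≡ 1 (mod 4), so (87/1073) = +(1073/87).
Reduce top mod 87: now compute (29/87).
Reciprocity: 29 ≡ 1 and 87 ≡ 3 (mod 4), so (29/87) = +(87/29).
Reduce top mod 29: now compute (0/29).
Top reduces to 0: gcd > 1, so the symbol is 0.

0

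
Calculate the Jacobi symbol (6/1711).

Pull out 2: since 1711 ≡ 7 (mod 8), (2/1711) = +1.
Reciprocity: 3 ≡ 3 and 1711 ≡ 3 (mod 4), so (3/1711) = −(1711/3).
Reduce top mod 3: now compute (1/3).
Reached (1/3) = 1. Collecting the sign flips along the way, the symbol is -1.

-1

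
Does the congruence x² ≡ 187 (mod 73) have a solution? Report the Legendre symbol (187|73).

First reduce: 187 ≡ 41 (mod 73).
Reciprocity: 41 ≡ 1 and 73 ≡ 1 (mod 4), so (41/73) = +(73/41).
Reduce top mod 41: now compute (32/41).
Pull out 2^5: since 41 ≡ 1 (mod 8), (2/41) = +1, so (2/41)^5 = +1.
Reached (1/41) = 1. Collecting the sign flips along the way, the symbol is +1.

1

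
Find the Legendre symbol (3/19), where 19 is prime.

-1

Euler's criterion: (3/19) ≡ 3^9 (mod 19).
3^2 ≡ 9 (mod 19)
3^4 ≡ 5 (mod 19)
3^8 ≡ 6 (mod 19)
3^9 = 3^(8+1) ≡ 18 (mod 19).
Result is 18 ≡ −1, so (3/19) = −1.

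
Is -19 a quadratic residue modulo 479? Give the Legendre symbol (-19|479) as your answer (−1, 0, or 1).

1

Euler's criterion: (-19/479) ≡ 460^239 (mod 479).
460^2 ≡ 361 (mod 479)
460^4 ≡ 33 (mod 479)
460^8 ≡ 131 (mod 479)
460^16 ≡ 396 (mod 479)
460^32 ≡ 183 (mod 479)
460^64 ≡ 438 (mod 479)
460^128 ≡ 244 (mod 479)
460^239 = 460^(128+64+32+8+4+2+1) ≡ 1 (mod 479).
Result is 1, so (-19/479) = 1.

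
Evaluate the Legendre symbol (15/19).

-1

Reciprocity: 15 ≡ 3 and 19 ≡ 3 (mod 4), so (15/19) = −(19/15).
Reduce top mod 15: now compute (4/15).
Pull out 2^2: since 15 ≡ 7 (mod 8), (2/15) = +1, so (2/15)^2 = +1.
Reached (1/15) = 1. Collecting the sign flips along the way, the symbol is -1.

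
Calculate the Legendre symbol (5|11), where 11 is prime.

1

Reciprocity: 5 ≡ 1 and 11 ≡ 3 (mod 4), so (5/11) = +(11/5).
Reduce top mod 5: now compute (1/5).
Reached (1/5) = 1. Collecting the sign flips along the way, the symbol is +1.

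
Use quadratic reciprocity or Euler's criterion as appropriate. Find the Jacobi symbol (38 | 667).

Pull out 2: since 667 ≡ 3 (mod 8), (2/667) = -1.
Reciprocity: 19 ≡ 3 and 667 ≡ 3 (mod 4), so (19/667) = −(667/19).
Reduce top mod 19: now compute (2/19).
Pull out 2: since 19 ≡ 3 (mod 8), (2/19) = -1.
Reached (1/19) = 1. Collecting the sign flips along the way, the symbol is -1.

-1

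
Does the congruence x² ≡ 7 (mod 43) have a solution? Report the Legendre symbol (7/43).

-1

Reciprocity: 7 ≡ 3 and 43 ≡ 3 (mod 4), so (7/43) = −(43/7).
Reduce top mod 7: now compute (1/7).
Reached (1/7) = 1. Collecting the sign flips along the way, the symbol is -1.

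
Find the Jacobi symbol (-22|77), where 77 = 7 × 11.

0

First reduce: -22 ≡ 55 (mod 77).
Reciprocity: 55 ≡ 3 and 77 ≡ 1 (mod 4), so (55/77) = +(77/55).
Reduce top mod 55: now compute (22/55).
Pull out 2: since 55 ≡ 7 (mod 8), (2/55) = +1.
Reciprocity: 11 ≡ 3 and 55 ≡ 3 (mod 4), so (11/55) = −(55/11).
Reduce top mod 11: now compute (0/11).
Top reduces to 0: gcd > 1, so the symbol is 0.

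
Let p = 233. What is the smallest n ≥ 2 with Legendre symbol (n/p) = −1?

3

(2/233) = +1, so 2 is a residue.
(3/233) = −1, so 3 is the smallest positive non-residue mod 233.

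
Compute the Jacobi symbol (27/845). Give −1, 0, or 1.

Reciprocity: 27 ≡ 3 and 845 ≡ 1 (mod 4), so (27/845) = +(845/27).
Reduce top mod 27: now compute (8/27).
Pull out 2^3: since 27 ≡ 3 (mod 8), (2/27) = -1, so (2/27)^3 = -1.
Reached (1/27) = 1. Collecting the sign flips along the way, the symbol is -1.

-1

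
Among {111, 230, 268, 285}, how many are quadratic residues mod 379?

1

(111/379) = -1 → non-residue.
(230/379) = -1 → non-residue.
(268/379) = +1 → QR.
(285/379) = -1 → non-residue.
Total quadratic residues among the 4: 1.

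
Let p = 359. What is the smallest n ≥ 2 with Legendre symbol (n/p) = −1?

7

(2/359) = +1, so 2 is a residue.
(3/359) = +1, so 3 is a residue.
(4/359) = +1, so 4 is a residue.
(5/359) = +1, so 5 is a residue.
(6/359) = +1, so 6 is a residue.
(7/359) = −1, so 7 is the smallest positive non-residue mod 359.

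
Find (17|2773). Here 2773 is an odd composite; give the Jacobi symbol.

Reciprocity: 17 ≡ 1 and 2773 ≡ 1 (mod 4), so (17/2773) = +(2773/17).
Reduce top mod 17: now compute (2/17).
Pull out 2: since 17 ≡ 1 (mod 8), (2/17) = +1.
Reached (1/17) = 1. Collecting the sign flips along the way, the symbol is +1.

1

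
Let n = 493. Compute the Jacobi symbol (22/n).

-1

Pull out 2: since 493 ≡ 5 (mod 8), (2/493) = -1.
Reciprocity: 11 ≡ 3 and 493 ≡ 1 (mod 4), so (11/493) = +(493/11).
Reduce top mod 11: now compute (9/11).
Reciprocity: 9 ≡ 1 and 11 ≡ 3 (mod 4), so (9/11) = +(11/9).
Reduce top mod 9: now compute (2/9).
Pull out 2: since 9 ≡ 1 (mod 8), (2/9) = +1.
Reached (1/9) = 1. Collecting the sign flips along the way, the symbol is -1.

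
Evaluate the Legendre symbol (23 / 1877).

-1

Reciprocity: 23 ≡ 3 and 1877 ≡ 1 (mod 4), so (23/1877) = +(1877/23).
Reduce top mod 23: now compute (14/23).
Pull out 2: since 23 ≡ 7 (mod 8), (2/23) = +1.
Reciprocity: 7 ≡ 3 and 23 ≡ 3 (mod 4), so (7/23) = −(23/7).
Reduce top mod 7: now compute (2/7).
Pull out 2: since 7 ≡ 7 (mod 8), (2/7) = +1.
Reached (1/7) = 1. Collecting the sign flips along the way, the symbol is -1.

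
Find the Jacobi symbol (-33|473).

First reduce: -33 ≡ 440 (mod 473).
Pull out 2^3: since 473 ≡ 1 (mod 8), (2/473) = +1, so (2/473)^3 = +1.
Reciprocity: 55 ≡ 3 and 473 ≡ 1 (mod 4), so (55/473) = +(473/55).
Reduce top mod 55: now compute (33/55).
Reciprocity: 33 ≡ 1 and 55 ≡ 3 (mod 4), so (33/55) = +(55/33).
Reduce top mod 33: now compute (22/33).
Pull out 2: since 33 ≡ 1 (mod 8), (2/33) = +1.
Reciprocity: 11 ≡ 3 and 33 ≡ 1 (mod 4), so (11/33) = +(33/11).
Reduce top mod 11: now compute (0/11).
Top reduces to 0: gcd > 1, so the symbol is 0.

0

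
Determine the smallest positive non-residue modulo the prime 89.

3

(2/89) = +1, so 2 is a residue.
(3/89) = −1, so 3 is the smallest positive non-residue mod 89.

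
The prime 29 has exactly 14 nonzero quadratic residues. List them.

1,4,5,6,7,9,13,16,20,22,23,24,25,28

Square k = 1,…,14 (k and 29−k give the same square):
1²=1, 2²=4, 3²=9, 4²=16, 5²=25, 6²≡7, 7²≡20, 8²≡6, 9²≡23, 10²≡13, 11²≡5, 12²≡28, 13²≡24, 14²≡22 (mod 29).
So the quadratic residues mod 29 are {1, 4, 5, 6, 7, 9, 13, 16, 20, 22, 23, 24, 25, 28}.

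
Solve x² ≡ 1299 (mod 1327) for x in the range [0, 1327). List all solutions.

206, 1121

Since 1327 ≡ 3 (mod 4), a square root of 1299 is 1299^((1327+1)/4) = 1299^332 mod 1327.
Repeated squaring: 1299^2≡784, 1299^4≡255, 1299^8≡2, 1299^16≡4, 1299^32≡16, 1299^64≡256, 1299^128≡513, 1299^256≡423 (mod 1327).
1299^332 = 1299^(256+64+8+4) ≡ 1121 (mod 1327).
Check: 1121² = 1256641 ≡ 1299 (mod 1327). The two roots are 206 and 1121.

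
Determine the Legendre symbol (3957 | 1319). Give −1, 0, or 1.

First reduce: 3957 ≡ 0 (mod 1319).
Top reduces to 0: gcd > 1, so the symbol is 0.

0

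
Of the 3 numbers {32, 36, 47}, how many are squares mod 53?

2

(32/53) = -1 → non-residue.
(36/53) = +1 → QR.
(47/53) = +1 → QR.
Total quadratic residues among the 3: 2.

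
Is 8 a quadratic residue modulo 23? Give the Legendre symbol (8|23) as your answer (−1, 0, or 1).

1

Pull out 2^3: since 23 ≡ 7 (mod 8), (2/23) = +1, so (2/23)^3 = +1.
Reached (1/23) = 1. Collecting the sign flips along the way, the symbol is +1.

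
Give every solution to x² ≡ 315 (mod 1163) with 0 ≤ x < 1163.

445, 718

Since 1163 ≡ 3 (mod 4), a square root of 315 is 315^((1163+1)/4) = 315^291 mod 1163.
Repeated squaring: 315^2≡370, 315^4≡829, 315^8≡1071, 315^16≡323, 315^32≡822, 315^64≡1144, 315^128≡361, 315^256≡65 (mod 1163).
315^291 = 315^(256+32+2+1) ≡ 445 (mod 1163).
Check: 445² = 198025 ≡ 315 (mod 1163). The two roots are 445 and 718.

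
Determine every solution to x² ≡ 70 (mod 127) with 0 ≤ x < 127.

18, 109

Since 127 ≡ 3 (mod 4), a square root of 70 is 70^((127+1)/4) = 70^32 mod 127.
Repeated squaring: 70^2≡74, 70^4≡15, 70^8≡98, 70^16≡79, 70^32≡18 (mod 127).
70^32 = 70^(32) ≡ 18 (mod 127).
Check: 18² = 324 ≡ 70 (mod 127). The two roots are 18 and 109.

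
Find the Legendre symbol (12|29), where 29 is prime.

Euler's criterion: (12/29) ≡ 12^14 (mod 29).
12^2 ≡ 28 (mod 29)
12^4 ≡ 1 (mod 29)
12^8 ≡ 1 (mod 29)
12^14 = 12^(8+4+2) ≡ 28 (mod 29).
Result is 28 ≡ −1, so (12/29) = −1.

-1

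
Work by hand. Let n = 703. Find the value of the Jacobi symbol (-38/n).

0

First reduce: -38 ≡ 665 (mod 703).
Reciprocity: 665 ≡ 1 and 703 ≡ 3 (mod 4), so (665/703) = +(703/665).
Reduce top mod 665: now compute (38/665).
Pull out 2: since 665 ≡ 1 (mod 8), (2/665) = +1.
Reciprocity: 19 ≡ 3 and 665 ≡ 1 (mod 4), so (19/665) = +(665/19).
Reduce top mod 19: now compute (0/19).
Top reduces to 0: gcd > 1, so the symbol is 0.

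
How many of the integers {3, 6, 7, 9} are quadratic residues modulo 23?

(3/23) = +1 → QR.
(6/23) = +1 → QR.
(7/23) = -1 → non-residue.
(9/23) = +1 → QR.
Total quadratic residues among the 4: 3.

3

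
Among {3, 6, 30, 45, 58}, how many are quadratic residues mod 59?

(3/59) = +1 → QR.
(6/59) = -1 → non-residue.
(30/59) = -1 → non-residue.
(45/59) = +1 → QR.
(58/59) = -1 → non-residue.
Total quadratic residues among the 5: 2.

2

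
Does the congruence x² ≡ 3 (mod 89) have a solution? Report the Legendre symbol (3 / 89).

Euler's criterion: (3/89) ≡ 3^44 (mod 89).
3^2 ≡ 9 (mod 89)
3^4 ≡ 81 (mod 89)
3^8 ≡ 64 (mod 89)
3^16 ≡ 2 (mod 89)
3^32 ≡ 4 (mod 89)
3^44 = 3^(32+8+4) ≡ 88 (mod 89).
Result is 88 ≡ −1, so (3/89) = −1.

-1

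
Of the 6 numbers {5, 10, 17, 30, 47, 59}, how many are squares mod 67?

4

(5/67) = -1 → non-residue.
(10/67) = +1 → QR.
(17/67) = +1 → QR.
(30/67) = -1 → non-residue.
(47/67) = +1 → QR.
(59/67) = +1 → QR.
Total quadratic residues among the 6: 4.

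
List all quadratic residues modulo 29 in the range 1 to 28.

Square k = 1,…,14 (k and 29−k give the same square):
1²=1, 2²=4, 3²=9, 4²=16, 5²=25, 6²≡7, 7²≡20, 8²≡6, 9²≡23, 10²≡13, 11²≡5, 12²≡28, 13²≡24, 14²≡22 (mod 29).
So the quadratic residues mod 29 are {1, 4, 5, 6, 7, 9, 13, 16, 20, 22, 23, 24, 25, 28}.

1, 4, 5, 6, 7, 9, 13, 16, 20, 22, 23, 24, 25, 28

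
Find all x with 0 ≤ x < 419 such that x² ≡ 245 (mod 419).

132, 287

Since 419 ≡ 3 (mod 4), a square root of 245 is 245^((419+1)/4) = 245^105 mod 419.
Repeated squaring: 245^2≡108, 245^4≡351, 245^8≡15, 245^16≡225, 245^32≡345, 245^64≡29 (mod 419).
245^105 = 245^(64+32+8+1) ≡ 287 (mod 419).
Check: 287² = 82369 ≡ 245 (mod 419). The two roots are 132 and 287.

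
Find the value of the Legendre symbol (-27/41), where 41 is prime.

-1

First reduce: -27 ≡ 14 (mod 41).
Pull out 2: since 41 ≡ 1 (mod 8), (2/41) = +1.
Reciprocity: 7 ≡ 3 and 41 ≡ 1 (mod 4), so (7/41) = +(41/7).
Reduce top mod 7: now compute (6/7).
Pull out 2: since 7 ≡ 7 (mod 8), (2/7) = +1.
Reciprocity: 3 ≡ 3 and 7 ≡ 3 (mod 4), so (3/7) = −(7/3).
Reduce top mod 3: now compute (1/3).
Reached (1/3) = 1. Collecting the sign flips along the way, the symbol is -1.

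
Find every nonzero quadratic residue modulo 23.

1, 2, 3, 4, 6, 8, 9, 12, 13, 16, 18

Square k = 1,…,11 (k and 23−k give the same square):
1²=1, 2²=4, 3²=9, 4²=16, 5²≡2, 6²≡13, 7²≡3, 8²≡18, 9²≡12, 10²≡8, 11²≡6 (mod 23).
So the quadratic residues mod 23 are {1, 2, 3, 4, 6, 8, 9, 12, 13, 16, 18}.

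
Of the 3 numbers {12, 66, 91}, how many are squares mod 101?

0

(12/101) = -1 → non-residue.
(66/101) = -1 → non-residue.
(91/101) = -1 → non-residue.
Total quadratic residues among the 3: 0.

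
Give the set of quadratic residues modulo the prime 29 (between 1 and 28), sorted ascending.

Square k = 1,…,14 (k and 29−k give the same square):
1²=1, 2²=4, 3²=9, 4²=16, 5²=25, 6²≡7, 7²≡20, 8²≡6, 9²≡23, 10²≡13, 11²≡5, 12²≡28, 13²≡24, 14²≡22 (mod 29).
So the quadratic residues mod 29 are {1, 4, 5, 6, 7, 9, 13, 16, 20, 22, 23, 24, 25, 28}.

1 4 5 6 7 9 13 16 20 22 23 24 25 28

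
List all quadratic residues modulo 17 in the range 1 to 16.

Square k = 1,…,8 (k and 17−k give the same square):
1²=1, 2²=4, 3²=9, 4²=16, 5²≡8, 6²≡2, 7²≡15, 8²≡13 (mod 17).
So the quadratic residues mod 17 are {1, 2, 4, 8, 9, 13, 15, 16}.

1, 2, 4, 8, 9, 13, 15, 16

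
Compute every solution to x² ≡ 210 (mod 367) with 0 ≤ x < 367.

111, 256

Since 367 ≡ 3 (mod 4), a square root of 210 is 210^((367+1)/4) = 210^92 mod 367.
Repeated squaring: 210^2≡60, 210^4≡297, 210^8≡129, 210^16≡126, 210^32≡95, 210^64≡217 (mod 367).
210^92 = 210^(64+16+8+4) ≡ 256 (mod 367).
Check: 256² = 65536 ≡ 210 (mod 367). The two roots are 111 and 256.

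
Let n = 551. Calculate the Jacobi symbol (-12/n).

-1

First reduce: -12 ≡ 539 (mod 551).
Reciprocity: 539 ≡ 3 and 551 ≡ 3 (mod 4), so (539/551) = −(551/539).
Reduce top mod 539: now compute (12/539).
Pull out 2^2: since 539 ≡ 3 (mod 8), (2/539) = -1, so (2/539)^2 = +1.
Reciprocity: 3 ≡ 3 and 539 ≡ 3 (mod 4), so (3/539) = −(539/3).
Reduce top mod 3: now compute (2/3).
Pull out 2: since 3 ≡ 3 (mod 8), (2/3) = -1.
Reached (1/3) = 1. Collecting the sign flips along the way, the symbol is -1.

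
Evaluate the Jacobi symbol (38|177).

1

Pull out 2: since 177 ≡ 1 (mod 8), (2/177) = +1.
Reciprocity: 19 ≡ 3 and 177 ≡ 1 (mod 4), so (19/177) = +(177/19).
Reduce top mod 19: now compute (6/19).
Pull out 2: since 19 ≡ 3 (mod 8), (2/19) = -1.
Reciprocity: 3 ≡ 3 and 19 ≡ 3 (mod 4), so (3/19) = −(19/3).
Reduce top mod 3: now compute (1/3).
Reached (1/3) = 1. Collecting the sign flips along the way, the symbol is +1.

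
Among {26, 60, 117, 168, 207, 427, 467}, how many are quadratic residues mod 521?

(26/521) = +1 → QR.
(60/521) = -1 → non-residue.
(117/521) = +1 → QR.
(168/521) = +1 → QR.
(207/521) = -1 → non-residue.
(427/521) = +1 → QR.
(467/521) = -1 → non-residue.
Total quadratic residues among the 7: 4.

4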